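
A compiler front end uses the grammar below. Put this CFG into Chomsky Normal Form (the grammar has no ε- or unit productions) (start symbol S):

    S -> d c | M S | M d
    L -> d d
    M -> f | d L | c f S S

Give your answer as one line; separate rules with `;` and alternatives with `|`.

S -> X1 X2 | M S | M X1; L -> X1 X1; M -> f | X1 L | X2 Y1; X1 -> d; X2 -> c; X3 -> f; Y1 -> X3 Y2; Y2 -> S S

Introduce a nonterminal for each terminal appearing in a rule of length ≥ 2: X1 → d, X2 → c, X3 → f.
Binarize each right-hand side of length ≥ 3 by chaining fresh nonterminals (Y1, Y2, …): affected rules were M → X2 X3 S S.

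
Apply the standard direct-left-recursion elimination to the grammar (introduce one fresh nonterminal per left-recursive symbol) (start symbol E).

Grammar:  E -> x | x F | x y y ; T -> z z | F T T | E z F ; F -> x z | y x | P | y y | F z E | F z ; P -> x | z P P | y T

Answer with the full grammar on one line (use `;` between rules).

F is directly left-recursive.
For F: α = {z E, z}, β = {x z, y x, P, y y}. Rewrite as F → β F' and F' → α F' | ε.

E -> x | x F | x y y; T -> z z | F T T | E z F; F -> x z F' | y x F' | P F' | y y F'; P -> x | z P P | y T; F' -> z E F' | z F' | ε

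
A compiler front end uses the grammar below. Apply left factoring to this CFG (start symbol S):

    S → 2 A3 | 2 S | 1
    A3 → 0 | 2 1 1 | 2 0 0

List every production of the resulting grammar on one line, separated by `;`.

S has alternatives sharing prefix '2': factor to S → 2 S' with S' → A3 | S.
A3 has alternatives sharing prefix '2': factor to A3 → 2 A3' with A3' → 1 1 | 0 0.

S → 1 | 2 S'; A3 → 0 | 2 A3'; S' → A3 | S; A3' → 1 1 | 0 0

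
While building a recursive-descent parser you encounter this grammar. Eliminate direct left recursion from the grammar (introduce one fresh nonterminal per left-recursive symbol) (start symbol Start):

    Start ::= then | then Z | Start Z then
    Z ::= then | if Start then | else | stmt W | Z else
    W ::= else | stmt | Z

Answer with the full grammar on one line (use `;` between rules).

Start ::= then Start1 | then Z Start1; Z ::= then Z1 | if Start then Z1 | else Z1 | stmt W Z1; W ::= else | stmt | Z; Start1 ::= Z then Start1 | eps; Z1 ::= else Z1 | eps

Left recursion appears on Start, Z.
For Start: α = {Z then}, β = {then, then Z}. Rewrite as Start → β Start1 and Start1 → α Start1 | ε.
For Z: α = {else}, β = {then, if Start then, else, stmt W}. Rewrite as Z → β Z1 and Z1 → α Z1 | ε.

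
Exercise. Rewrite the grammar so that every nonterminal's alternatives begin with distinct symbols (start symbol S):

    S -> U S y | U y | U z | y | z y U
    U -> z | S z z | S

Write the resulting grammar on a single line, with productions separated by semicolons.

S -> y | z y U | U S'; U -> z | S U'; S' -> S y | y | z; U' -> z z | ε

S has alternatives sharing prefix 'U': factor to S → U S' with S' → S y | y | z.
U has alternatives sharing prefix 'S': factor to U → S U' with U' → z z | ε.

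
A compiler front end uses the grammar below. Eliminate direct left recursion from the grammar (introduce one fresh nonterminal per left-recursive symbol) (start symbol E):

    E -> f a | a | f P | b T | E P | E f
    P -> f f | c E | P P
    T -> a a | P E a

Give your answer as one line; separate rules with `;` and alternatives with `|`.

E -> f a E' | a E' | f P E' | b T E'; P -> f f P' | c E P'; T -> a a | P E a; E' -> P E' | f E' | eps; P' -> P P' | eps

Left recursion appears on E, P.
For E: α = {P, f}, β = {f a, a, f P, b T}. Rewrite as E → β E' and E' → α E' | ε.
For P: α = {P}, β = {f f, c E}. Rewrite as P → β P' and P' → α P' | ε.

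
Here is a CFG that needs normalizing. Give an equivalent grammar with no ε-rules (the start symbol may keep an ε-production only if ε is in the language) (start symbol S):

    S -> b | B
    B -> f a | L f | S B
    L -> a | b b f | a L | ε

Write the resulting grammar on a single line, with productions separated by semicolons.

S -> b | B; B -> f a | L f | f | S B; L -> a | b b f | a L

The nullable symbols are {L}.
ε ∉ L(G), so no ε-production is kept.
For each production, add variants omitting each subset of nullable occurrences: B → L f gives L f | f.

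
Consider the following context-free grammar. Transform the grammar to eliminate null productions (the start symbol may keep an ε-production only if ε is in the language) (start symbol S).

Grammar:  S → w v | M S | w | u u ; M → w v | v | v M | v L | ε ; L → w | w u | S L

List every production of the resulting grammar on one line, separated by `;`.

Nullable nonterminals: {M}.
ε ∉ L(G), so no ε-production is kept.

S → w v | M S | w | u u; M → w v | v | v M | v L; L → w | w u | S L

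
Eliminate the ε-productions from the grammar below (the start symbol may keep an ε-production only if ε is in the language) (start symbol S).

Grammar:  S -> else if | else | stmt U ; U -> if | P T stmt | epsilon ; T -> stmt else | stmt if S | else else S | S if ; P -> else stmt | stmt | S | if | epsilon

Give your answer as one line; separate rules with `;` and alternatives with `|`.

The nullable symbols are {P, U}.
ε ∉ L(G), so no ε-production is kept.
For each production, add variants omitting each subset of nullable occurrences: S → stmt U gives stmt U | stmt. U → P T stmt gives P T stmt | T stmt.

S -> else if | else | stmt U | stmt; U -> if | P T stmt | T stmt; T -> stmt else | stmt if S | else else S | S if; P -> else stmt | stmt | S | if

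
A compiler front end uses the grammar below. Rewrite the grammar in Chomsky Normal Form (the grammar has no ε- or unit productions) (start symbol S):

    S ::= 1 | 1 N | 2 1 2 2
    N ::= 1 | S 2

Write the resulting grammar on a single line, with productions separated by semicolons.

S ::= 1 | X1 N | X2 Y1; N ::= 1 | S X2; X1 ::= 1; X2 ::= 2; Y1 ::= X1 Y2; Y2 ::= X2 X2

Introduce a nonterminal for each terminal appearing in a rule of length ≥ 2: X1 → 1, X2 → 2.
Binarize each right-hand side of length ≥ 3 by chaining fresh nonterminals (Y1, Y2, …): affected rules were S → X2 X1 X2 X2.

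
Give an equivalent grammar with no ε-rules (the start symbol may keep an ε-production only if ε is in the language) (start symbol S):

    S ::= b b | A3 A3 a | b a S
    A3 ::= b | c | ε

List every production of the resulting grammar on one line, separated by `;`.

Nullable nonterminals: {A3}.
ε ∉ L(G), so no ε-production is kept.
Add the nullable-subset variants: S → A3 A3 a gives A3 A3 a | A3 a | a.

S ::= b b | A3 A3 a | A3 a | a | b a S; A3 ::= b | c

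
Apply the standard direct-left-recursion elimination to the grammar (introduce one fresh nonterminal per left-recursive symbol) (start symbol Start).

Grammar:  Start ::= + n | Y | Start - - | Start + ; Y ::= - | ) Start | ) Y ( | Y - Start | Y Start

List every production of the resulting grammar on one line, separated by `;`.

Start ::= + n Start1 | Y Start1; Y ::= - Y1 | ) Start Y1 | ) Y ( Y1; Start1 ::= - - Start1 | + Start1 | ε; Y1 ::= - Start Y1 | Start Y1 | ε

Directly left-recursive nonterminals: Start, Y.
For Start: α = {- -, +}, β = {+ n, Y}. Rewrite as Start → β Start1 and Start1 → α Start1 | ε.
For Y: α = {- Start, Start}, β = {-, ) Start, ) Y (}. Rewrite as Y → β Y1 and Y1 → α Y1 | ε.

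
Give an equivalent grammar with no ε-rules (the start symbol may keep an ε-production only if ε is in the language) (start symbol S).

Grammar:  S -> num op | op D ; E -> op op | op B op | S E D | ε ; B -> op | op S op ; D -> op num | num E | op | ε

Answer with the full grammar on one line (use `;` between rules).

S -> num op | op D | op; E -> op op | op B op | S E D | S E | S D | S; B -> op | op S op; D -> op num | num E | num | op

Nullable nonterminals: {D, E}.
ε ∉ L(G), so no ε-production is kept.
Add the nullable-subset variants: S → op D gives op D | op. E → S E D gives S E D | S E | S D | S. D → num E gives num E | num.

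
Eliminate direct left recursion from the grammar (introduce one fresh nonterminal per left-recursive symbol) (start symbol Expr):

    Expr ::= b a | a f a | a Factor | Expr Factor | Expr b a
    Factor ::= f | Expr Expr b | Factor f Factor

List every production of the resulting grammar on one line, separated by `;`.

Left recursion appears on Expr, Factor.
For Expr: α = {Factor, b a}, β = {b a, a f a, a Factor}. Rewrite as Expr → β Expr1 and Expr1 → α Expr1 | ε.
For Factor: α = {f Factor}, β = {f, Expr Expr b}. Rewrite as Factor → β Factor1 and Factor1 → α Factor1 | ε.

Expr ::= b a Expr1 | a f a Expr1 | a Factor Expr1; Factor ::= f Factor1 | Expr Expr b Factor1; Expr1 ::= Factor Expr1 | b a Expr1 | ε; Factor1 ::= f Factor Factor1 | ε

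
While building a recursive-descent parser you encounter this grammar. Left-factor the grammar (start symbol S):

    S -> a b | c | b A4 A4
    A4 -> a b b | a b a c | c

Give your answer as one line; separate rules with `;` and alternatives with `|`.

S -> a b | c | b A4 A4; A4 -> c | a b A4'; A4' -> b | a c

A4 has alternatives sharing prefix 'a b': factor to A4 → a b A4' with A4' → b | a c.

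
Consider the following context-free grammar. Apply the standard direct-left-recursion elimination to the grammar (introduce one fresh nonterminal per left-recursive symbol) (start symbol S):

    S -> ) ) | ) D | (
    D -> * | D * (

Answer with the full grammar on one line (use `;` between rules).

Left recursion appears on D.
For D: α = {* (}, β = {*}. Rewrite as D → β D' and D' → α D' | ε.

S -> ) ) | ) D | (; D -> * D'; D' -> * ( D' | ε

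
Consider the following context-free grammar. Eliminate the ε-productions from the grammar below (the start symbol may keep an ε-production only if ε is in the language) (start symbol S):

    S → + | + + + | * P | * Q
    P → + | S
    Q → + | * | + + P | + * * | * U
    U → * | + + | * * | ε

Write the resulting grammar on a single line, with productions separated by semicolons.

S → + | + + + | * P | * Q; P → + | S; Q → + | * | + + P | + * * | * U; U → * | + + | * *

Nullable nonterminals: {U}.
ε ∉ L(G), so no ε-production is kept.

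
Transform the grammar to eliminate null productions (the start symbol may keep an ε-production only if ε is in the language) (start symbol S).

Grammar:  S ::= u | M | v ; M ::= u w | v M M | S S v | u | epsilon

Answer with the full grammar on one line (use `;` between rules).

S ::= u | M | v | ε; M ::= u w | v M M | v M | v | S S v | S v | u

Nullable nonterminals: {M, S}.
ε ∈ L(G) since S is nullable, so keep S → ε.
Expand every rule over subsets of its nullable positions: M → v M M gives v M M | v M | v. M → S S v gives S S v | S v.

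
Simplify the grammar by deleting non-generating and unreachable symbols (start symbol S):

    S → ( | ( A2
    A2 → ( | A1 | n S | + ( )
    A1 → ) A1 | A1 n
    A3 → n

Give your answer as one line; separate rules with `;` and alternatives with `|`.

Generating nonterminals: {A2, A3, S}.
Reachable from S after that: {A2, S}.
Removed useless symbols: {A1, A3} and every production mentioning them.

S → ( | ( A2; A2 → ( | n S | + ( )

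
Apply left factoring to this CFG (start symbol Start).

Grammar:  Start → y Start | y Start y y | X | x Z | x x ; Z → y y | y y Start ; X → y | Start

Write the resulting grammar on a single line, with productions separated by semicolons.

Start has alternatives sharing prefix 'y Start': factor to Start → y Start Start1 with Start1 → ε | y y.
Start has alternatives sharing prefix 'x': factor to Start → x Start2 with Start2 → Z | x.
Z has alternatives sharing prefix 'y y': factor to Z → y y Z1 with Z1 → ε | Start.

Start → X | y Start Start1 | x Start2; Z → y y Z1; X → y | Start; Start1 → ε | y y; Start2 → Z | x; Z1 → ε | Start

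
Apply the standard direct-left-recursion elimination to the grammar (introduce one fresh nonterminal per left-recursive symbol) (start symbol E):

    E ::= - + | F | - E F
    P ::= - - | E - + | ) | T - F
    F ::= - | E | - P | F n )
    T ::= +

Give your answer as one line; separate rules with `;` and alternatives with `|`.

F is directly left-recursive.
For F: α = {n )}, β = {-, E, - P}. Rewrite as F → β F' and F' → α F' | ε.

E ::= - + | F | - E F; P ::= - - | E - + | ) | T - F; F ::= - F' | E F' | - P F'; T ::= +; F' ::= n ) F' | ε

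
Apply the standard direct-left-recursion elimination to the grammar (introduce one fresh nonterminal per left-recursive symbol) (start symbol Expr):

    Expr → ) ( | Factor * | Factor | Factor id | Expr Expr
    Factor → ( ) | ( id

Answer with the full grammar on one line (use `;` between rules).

Expr is directly left-recursive.
For Expr: α = {Expr}, β = {) (, Factor *, Factor, Factor id}. Rewrite as Expr → β Expr1 and Expr1 → α Expr1 | ε.

Expr → ) ( Expr1 | Factor * Expr1 | Factor Expr1 | Factor id Expr1; Factor → ( ) | ( id; Expr1 → Expr Expr1 | ε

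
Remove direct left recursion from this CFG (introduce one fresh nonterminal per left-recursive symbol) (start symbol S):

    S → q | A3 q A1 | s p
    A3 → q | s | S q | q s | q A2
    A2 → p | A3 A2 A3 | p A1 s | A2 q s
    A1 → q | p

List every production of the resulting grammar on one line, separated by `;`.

Left recursion appears on A2.
For A2: α = {q s}, β = {p, A3 A2 A3, p A1 s}. Rewrite as A2 → β A2' and A2' → α A2' | ε.

S → q | A3 q A1 | s p; A3 → q | s | S q | q s | q A2; A2 → p A2' | A3 A2 A3 A2' | p A1 s A2'; A1 → q | p; A2' → q s A2' | ε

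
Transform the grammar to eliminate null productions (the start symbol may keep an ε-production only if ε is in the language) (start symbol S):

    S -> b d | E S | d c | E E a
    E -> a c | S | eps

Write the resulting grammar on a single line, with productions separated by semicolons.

S -> b d | E S | d c | E E a | E a | a; E -> a c | S

Nullable nonterminals: {E}.
ε ∉ L(G), so no ε-production is kept.
Expand every rule over subsets of its nullable positions: S → E E a gives E E a | E a | a.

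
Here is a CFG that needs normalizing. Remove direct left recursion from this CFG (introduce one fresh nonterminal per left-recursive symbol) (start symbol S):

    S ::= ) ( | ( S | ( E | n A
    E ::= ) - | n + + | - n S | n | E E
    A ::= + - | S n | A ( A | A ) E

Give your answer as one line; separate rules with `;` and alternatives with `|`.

Left recursion appears on E, A.
For E: α = {E}, β = {) -, n + +, - n S, n}. Rewrite as E → β E' and E' → α E' | ε.
For A: α = {( A, ) E}, β = {+ -, S n}. Rewrite as A → β A' and A' → α A' | ε.

S ::= ) ( | ( S | ( E | n A; E ::= ) - E' | n + + E' | - n S E' | n E'; A ::= + - A' | S n A'; E' ::= E E' | eps; A' ::= ( A A' | ) E A' | eps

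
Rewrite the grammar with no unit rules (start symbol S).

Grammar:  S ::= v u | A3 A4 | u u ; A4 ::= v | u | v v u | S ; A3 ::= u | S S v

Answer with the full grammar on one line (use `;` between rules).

S ::= v u | A3 A4 | u u; A4 ::= v | u | v v u | v u | A3 A4 | u u; A3 ::= u | S S v

Unit pairs: A4 ⇒* {S}.
For every A with A ⇒* B via unit rules, add B's non-unit alternatives to A; then delete every rule of the form X → Y.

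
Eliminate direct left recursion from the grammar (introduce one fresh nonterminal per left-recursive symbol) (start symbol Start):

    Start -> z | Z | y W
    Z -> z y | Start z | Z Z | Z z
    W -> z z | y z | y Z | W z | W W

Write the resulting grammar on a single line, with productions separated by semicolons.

Directly left-recursive nonterminals: Z, W.
For Z: α = {Z, z}, β = {z y, Start z}. Rewrite as Z → β Z1 and Z1 → α Z1 | ε.
For W: α = {z, W}, β = {z z, y z, y Z}. Rewrite as W → β W1 and W1 → α W1 | ε.

Start -> z | Z | y W; Z -> z y Z1 | Start z Z1; W -> z z W1 | y z W1 | y Z W1; Z1 -> Z Z1 | z Z1 | ε; W1 -> z W1 | W W1 | ε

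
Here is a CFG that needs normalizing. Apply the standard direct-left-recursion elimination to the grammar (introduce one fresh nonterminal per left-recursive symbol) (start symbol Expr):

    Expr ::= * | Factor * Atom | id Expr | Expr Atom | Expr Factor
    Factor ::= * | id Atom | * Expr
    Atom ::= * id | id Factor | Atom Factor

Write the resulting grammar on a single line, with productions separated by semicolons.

Expr ::= * Expr1 | Factor * Atom Expr1 | id Expr Expr1; Factor ::= * | id Atom | * Expr; Atom ::= * id Atom1 | id Factor Atom1; Expr1 ::= Atom Expr1 | Factor Expr1 | ε; Atom1 ::= Factor Atom1 | ε

Expr, Atom are directly left-recursive.
For Expr: α = {Atom, Factor}, β = {*, Factor * Atom, id Expr}. Rewrite as Expr → β Expr1 and Expr1 → α Expr1 | ε.
For Atom: α = {Factor}, β = {* id, id Factor}. Rewrite as Atom → β Atom1 and Atom1 → α Atom1 | ε.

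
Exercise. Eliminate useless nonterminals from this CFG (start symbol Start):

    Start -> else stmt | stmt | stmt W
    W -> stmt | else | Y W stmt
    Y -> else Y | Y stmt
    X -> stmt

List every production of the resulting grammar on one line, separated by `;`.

Generating nonterminals: {Start, W, X}.
Reachable from Start after that: {Start, W}.
Removed useless symbols: {X, Y} and every production mentioning them.

Start -> else stmt | stmt | stmt W; W -> stmt | else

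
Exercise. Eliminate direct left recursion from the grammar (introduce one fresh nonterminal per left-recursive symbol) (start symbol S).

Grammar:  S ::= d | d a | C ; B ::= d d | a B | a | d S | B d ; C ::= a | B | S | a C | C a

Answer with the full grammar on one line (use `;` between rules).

B, C are directly left-recursive.
For B: α = {d}, β = {d d, a B, a, d S}. Rewrite as B → β B' and B' → α B' | ε.
For C: α = {a}, β = {a, B, S, a C}. Rewrite as C → β C' and C' → α C' | ε.

S ::= d | d a | C; B ::= d d B' | a B B' | a B' | d S B'; C ::= a C' | B C' | S C' | a C C'; B' ::= d B' | epsilon; C' ::= a C' | epsilon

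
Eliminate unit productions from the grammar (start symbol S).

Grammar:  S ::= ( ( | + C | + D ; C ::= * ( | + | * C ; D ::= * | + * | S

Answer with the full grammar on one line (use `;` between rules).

Unit pairs: D ⇒* {S}.
For each unit pair (A, B), copy every non-unit production of B to A, then drop all unit productions.

S ::= ( ( | + C | + D; C ::= * ( | + | * C; D ::= ( ( | + C | + D | * | + *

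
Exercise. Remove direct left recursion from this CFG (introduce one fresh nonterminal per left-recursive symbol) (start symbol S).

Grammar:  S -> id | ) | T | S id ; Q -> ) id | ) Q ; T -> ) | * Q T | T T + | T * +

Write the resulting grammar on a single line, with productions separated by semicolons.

S -> id S' | ) S' | T S'; Q -> ) id | ) Q; T -> ) T' | * Q T T'; S' -> id S' | ε; T' -> T + T' | * + T' | ε

S, T are directly left-recursive.
For S: α = {id}, β = {id, ), T}. Rewrite as S → β S' and S' → α S' | ε.
For T: α = {T +, * +}, β = {), * Q T}. Rewrite as T → β T' and T' → α T' | ε.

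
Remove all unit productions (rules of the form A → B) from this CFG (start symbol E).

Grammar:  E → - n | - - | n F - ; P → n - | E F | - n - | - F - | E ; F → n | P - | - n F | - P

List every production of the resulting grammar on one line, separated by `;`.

E → - n | - - | n F -; P → - n | - - | n F - | n - | E F | - n - | - F -; F → n | P - | - n F | - P

Unit pairs: P ⇒* {E}.
For each unit pair (A, B), copy every non-unit production of B to A, then drop all unit productions.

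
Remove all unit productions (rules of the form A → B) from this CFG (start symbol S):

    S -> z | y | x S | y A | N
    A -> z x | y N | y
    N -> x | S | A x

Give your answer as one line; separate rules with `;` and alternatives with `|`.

S -> z | y | x S | y A | x | A x; A -> z x | y N | y; N -> z | y | x S | y A | x | A x

Unit pairs: N ⇒* {S}; S ⇒* {N}.
Replace each nonterminal's rules with the union of the non-unit rules of every nonterminal it unit-derives.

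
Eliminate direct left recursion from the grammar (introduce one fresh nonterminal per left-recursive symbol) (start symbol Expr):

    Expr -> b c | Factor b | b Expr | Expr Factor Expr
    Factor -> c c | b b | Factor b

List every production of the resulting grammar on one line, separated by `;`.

Expr, Factor are directly left-recursive.
For Expr: α = {Factor Expr}, β = {b c, Factor b, b Expr}. Rewrite as Expr → β Expr1 and Expr1 → α Expr1 | ε.
For Factor: α = {b}, β = {c c, b b}. Rewrite as Factor → β Factor1 and Factor1 → α Factor1 | ε.

Expr -> b c Expr1 | Factor b Expr1 | b Expr Expr1; Factor -> c c Factor1 | b b Factor1; Expr1 -> Factor Expr Expr1 | ε; Factor1 -> b Factor1 | ε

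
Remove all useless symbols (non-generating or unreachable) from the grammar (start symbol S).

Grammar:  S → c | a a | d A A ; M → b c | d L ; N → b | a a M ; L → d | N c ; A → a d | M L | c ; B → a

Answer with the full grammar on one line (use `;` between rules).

Generating nonterminals: {A, B, L, M, N, S}.
Reachable from S after that: {A, L, M, N, S}.
Removed useless symbols: {B} and every production mentioning them.

S → c | a a | d A A; M → b c | d L; N → b | a a M; L → d | N c; A → a d | M L | c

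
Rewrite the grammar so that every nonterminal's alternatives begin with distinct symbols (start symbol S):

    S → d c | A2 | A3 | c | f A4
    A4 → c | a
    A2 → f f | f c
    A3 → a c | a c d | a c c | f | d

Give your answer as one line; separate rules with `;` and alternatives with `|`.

A2 has alternatives sharing prefix 'f': factor to A2 → f A2' with A2' → f | c.
A3 has alternatives sharing prefix 'a c': factor to A3 → a c A3' with A3' → ε | d | c.

S → d c | A2 | A3 | c | f A4; A4 → c | a; A2 → f A2'; A3 → f | d | a c A3'; A2' → f | c; A3' → ε | d | c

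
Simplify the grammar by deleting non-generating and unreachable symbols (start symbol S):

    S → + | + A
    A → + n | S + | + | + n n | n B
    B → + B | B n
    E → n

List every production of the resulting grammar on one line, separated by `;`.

S → + | + A; A → + n | S + | + | + n n

Generating nonterminals: {A, E, S}.
Reachable from S after that: {A, S}.
Removed useless symbols: {B, E} and every production mentioning them.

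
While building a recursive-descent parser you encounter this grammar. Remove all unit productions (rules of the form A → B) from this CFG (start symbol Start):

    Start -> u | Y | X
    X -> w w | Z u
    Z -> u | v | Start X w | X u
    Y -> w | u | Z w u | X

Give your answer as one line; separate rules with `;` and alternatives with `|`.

Start -> u | w w | Z u | w | Z w u; X -> w w | Z u; Z -> u | v | Start X w | X u; Y -> w w | Z u | w | u | Z w u

Unit pairs: Start ⇒* {X, Y}; Y ⇒* {X}.
For every A with A ⇒* B via unit rules, add B's non-unit alternatives to A; then delete every rule of the form X → Y.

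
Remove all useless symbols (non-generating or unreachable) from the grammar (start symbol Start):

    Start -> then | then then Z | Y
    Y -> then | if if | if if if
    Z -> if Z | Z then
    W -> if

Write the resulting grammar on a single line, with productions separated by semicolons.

Generating nonterminals: {Start, W, Y}.
Reachable from Start after that: {Start, Y}.
Removed useless symbols: {W, Z} and every production mentioning them.

Start -> then | Y; Y -> then | if if | if if if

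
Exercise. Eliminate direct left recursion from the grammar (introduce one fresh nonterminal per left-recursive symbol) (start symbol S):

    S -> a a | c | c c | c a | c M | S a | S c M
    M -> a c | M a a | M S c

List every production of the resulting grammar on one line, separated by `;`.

S -> a a S' | c S' | c c S' | c a S' | c M S'; M -> a c M'; S' -> a S' | c M S' | ε; M' -> a a M' | S c M' | ε

Directly left-recursive nonterminals: S, M.
For S: α = {a, c M}, β = {a a, c, c c, c a, c M}. Rewrite as S → β S' and S' → α S' | ε.
For M: α = {a a, S c}, β = {a c}. Rewrite as M → β M' and M' → α M' | ε.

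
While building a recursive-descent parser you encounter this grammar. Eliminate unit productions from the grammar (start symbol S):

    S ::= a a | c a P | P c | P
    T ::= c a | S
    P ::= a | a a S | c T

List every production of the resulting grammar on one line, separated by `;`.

Unit pairs: S ⇒* {P}; T ⇒* {P, S}.
Replace each nonterminal's rules with the union of the non-unit rules of every nonterminal it unit-derives.

S ::= a a | c a P | P c | a | a a S | c T; T ::= a a | c a P | P c | a | a a S | c T | c a; P ::= a | a a S | c T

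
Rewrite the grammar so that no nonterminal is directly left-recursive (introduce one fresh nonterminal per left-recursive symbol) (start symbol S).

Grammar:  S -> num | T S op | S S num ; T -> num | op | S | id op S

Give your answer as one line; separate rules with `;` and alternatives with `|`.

S -> num S' | T S op S'; T -> num | op | S | id op S; S' -> S num S' | ε

S is directly left-recursive.
For S: α = {S num}, β = {num, T S op}. Rewrite as S → β S' and S' → α S' | ε.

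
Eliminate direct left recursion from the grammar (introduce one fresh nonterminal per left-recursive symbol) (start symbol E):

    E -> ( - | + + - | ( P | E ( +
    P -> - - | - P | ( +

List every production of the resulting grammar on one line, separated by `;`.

E -> ( - E' | + + - E' | ( P E'; P -> - - | - P | ( +; E' -> ( + E' | epsilon

Directly left-recursive nonterminal: E.
For E: α = {( +}, β = {( -, + + -, ( P}. Rewrite as E → β E' and E' → α E' | ε.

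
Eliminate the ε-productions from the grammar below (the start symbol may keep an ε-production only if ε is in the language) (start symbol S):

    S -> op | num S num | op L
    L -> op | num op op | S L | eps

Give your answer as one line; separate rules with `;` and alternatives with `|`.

Nullable nonterminals: {L}.
ε ∉ L(G), so no ε-production is kept.
Expand every rule over subsets of its nullable positions: L → S L gives S L | S.

S -> op | num S num | op L; L -> op | num op op | S L | S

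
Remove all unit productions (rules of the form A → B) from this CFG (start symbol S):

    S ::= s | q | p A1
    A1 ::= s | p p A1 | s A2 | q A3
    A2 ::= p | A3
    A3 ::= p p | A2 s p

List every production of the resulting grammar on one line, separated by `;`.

Unit pairs: A2 ⇒* {A3}.
For every A with A ⇒* B via unit rules, add B's non-unit alternatives to A; then delete every rule of the form X → Y.

S ::= s | q | p A1; A1 ::= s | p p A1 | s A2 | q A3; A2 ::= p | p p | A2 s p; A3 ::= p p | A2 s p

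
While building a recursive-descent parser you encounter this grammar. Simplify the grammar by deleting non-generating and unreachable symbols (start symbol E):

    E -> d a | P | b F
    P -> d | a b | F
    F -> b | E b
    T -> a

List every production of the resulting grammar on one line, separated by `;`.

E -> d a | P | b F; P -> d | a b | F; F -> b | E b

Generating nonterminals: {E, F, P, T}.
Reachable from E after that: {E, F, P}.
Removed useless symbols: {T} and every production mentioning them.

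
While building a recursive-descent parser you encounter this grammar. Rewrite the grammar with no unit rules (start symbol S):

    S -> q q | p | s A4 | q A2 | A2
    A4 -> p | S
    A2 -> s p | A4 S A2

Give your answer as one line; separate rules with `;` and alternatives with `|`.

Unit pairs: A4 ⇒* {A2, S}; S ⇒* {A2}.
For each unit pair (A, B), copy every non-unit production of B to A, then drop all unit productions.

S -> s p | A4 S A2 | q q | p | s A4 | q A2; A4 -> p | s p | A4 S A2 | q q | s A4 | q A2; A2 -> s p | A4 S A2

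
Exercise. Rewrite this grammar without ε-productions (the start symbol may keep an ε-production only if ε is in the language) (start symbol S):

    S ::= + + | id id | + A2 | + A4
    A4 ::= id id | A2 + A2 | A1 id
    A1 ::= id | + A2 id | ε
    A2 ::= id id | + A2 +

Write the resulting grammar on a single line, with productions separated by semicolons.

S ::= + + | id id | + A2 | + A4; A4 ::= id id | A2 + A2 | A1 id | id; A1 ::= id | + A2 id; A2 ::= id id | + A2 +

Nullable set = {A1}.
ε ∉ L(G), so no ε-production is kept.
Add the nullable-subset variants: A4 → A1 id gives A1 id | id.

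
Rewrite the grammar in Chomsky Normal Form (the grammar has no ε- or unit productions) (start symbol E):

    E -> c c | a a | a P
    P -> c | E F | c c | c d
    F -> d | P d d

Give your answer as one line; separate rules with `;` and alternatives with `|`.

E -> X1 X1 | X2 X2 | X2 P; P -> c | E F | X1 X1 | X1 X3; F -> d | P Y1; X1 -> c; X2 -> a; X3 -> d; Y1 -> X3 X3

Introduce a nonterminal for each terminal appearing in a rule of length ≥ 2: X1 → c, X2 → a, X3 → d.
Binarize each right-hand side of length ≥ 3 by chaining fresh nonterminals (Y1, Y2, …): affected rules were F → P X3 X3.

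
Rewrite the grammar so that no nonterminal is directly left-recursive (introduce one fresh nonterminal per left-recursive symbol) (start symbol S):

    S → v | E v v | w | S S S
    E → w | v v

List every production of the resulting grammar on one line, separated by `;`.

S → v S' | E v v S' | w S'; E → w | v v; S' → S S S' | ε

Left recursion appears on S.
For S: α = {S S}, β = {v, E v v, w}. Rewrite as S → β S' and S' → α S' | ε.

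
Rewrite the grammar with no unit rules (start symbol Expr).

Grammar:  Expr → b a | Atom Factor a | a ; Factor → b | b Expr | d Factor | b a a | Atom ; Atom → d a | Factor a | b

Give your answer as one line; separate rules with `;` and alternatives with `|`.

Unit pairs: Factor ⇒* {Atom}.
For every A with A ⇒* B via unit rules, add B's non-unit alternatives to A; then delete every rule of the form X → Y.

Expr → b a | Atom Factor a | a; Factor → d a | Factor a | b | b Expr | d Factor | b a a; Atom → d a | Factor a | b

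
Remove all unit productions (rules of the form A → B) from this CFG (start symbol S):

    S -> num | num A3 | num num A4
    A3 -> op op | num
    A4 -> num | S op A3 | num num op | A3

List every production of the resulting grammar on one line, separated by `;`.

Unit pairs: A4 ⇒* {A3}.
For each unit pair (A, B), copy every non-unit production of B to A, then drop all unit productions.

S -> num | num A3 | num num A4; A3 -> op op | num; A4 -> num | S op A3 | num num op | op op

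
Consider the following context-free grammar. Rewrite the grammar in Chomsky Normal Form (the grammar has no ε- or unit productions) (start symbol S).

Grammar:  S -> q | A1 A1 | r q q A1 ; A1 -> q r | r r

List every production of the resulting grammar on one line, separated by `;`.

S -> q | A1 A1 | X1 Y1; A1 -> X2 X1 | X1 X1; X1 -> r; X2 -> q; Y1 -> X2 Y2; Y2 -> X2 A1

Introduce a nonterminal for each terminal appearing in a rule of length ≥ 2: X1 → r, X2 → q.
Binarize each right-hand side of length ≥ 3 by chaining fresh nonterminals (Y1, Y2, …): affected rules were S → X1 X2 X2 A1.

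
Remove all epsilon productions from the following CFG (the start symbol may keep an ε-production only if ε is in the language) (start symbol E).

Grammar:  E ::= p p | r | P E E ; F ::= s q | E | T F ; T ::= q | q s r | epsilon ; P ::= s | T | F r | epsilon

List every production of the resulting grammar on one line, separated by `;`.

E ::= p p | r | P E E | E E; F ::= s q | E | T F; T ::= q | q s r; P ::= s | T | F r

The nullable symbols are {P, T}.
ε ∉ L(G), so no ε-production is kept.
Add the nullable-subset variants: E → P E E gives P E E | E E.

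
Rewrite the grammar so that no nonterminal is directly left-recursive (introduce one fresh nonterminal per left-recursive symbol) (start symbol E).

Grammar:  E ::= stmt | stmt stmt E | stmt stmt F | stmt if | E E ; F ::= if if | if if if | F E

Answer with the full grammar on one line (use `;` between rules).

E, F are directly left-recursive.
For E: α = {E}, β = {stmt, stmt stmt E, stmt stmt F, stmt if}. Rewrite as E → β E' and E' → α E' | ε.
For F: α = {E}, β = {if if, if if if}. Rewrite as F → β F' and F' → α F' | ε.

E ::= stmt E' | stmt stmt E E' | stmt stmt F E' | stmt if E'; F ::= if if F' | if if if F'; E' ::= E E' | ε; F' ::= E F' | ε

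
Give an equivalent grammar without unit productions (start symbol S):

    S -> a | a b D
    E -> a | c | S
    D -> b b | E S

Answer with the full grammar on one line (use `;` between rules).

S -> a | a b D; E -> a | c | a b D; D -> b b | E S

Unit pairs: E ⇒* {S}.
For each unit pair (A, B), copy every non-unit production of B to A, then drop all unit productions.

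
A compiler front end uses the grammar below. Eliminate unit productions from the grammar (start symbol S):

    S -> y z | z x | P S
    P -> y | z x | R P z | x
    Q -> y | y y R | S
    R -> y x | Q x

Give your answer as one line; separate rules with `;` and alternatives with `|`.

S -> y z | z x | P S; P -> y | z x | R P z | x; Q -> y z | z x | P S | y | y y R; R -> y x | Q x

Unit pairs: Q ⇒* {S}.
For every A with A ⇒* B via unit rules, add B's non-unit alternatives to A; then delete every rule of the form X → Y.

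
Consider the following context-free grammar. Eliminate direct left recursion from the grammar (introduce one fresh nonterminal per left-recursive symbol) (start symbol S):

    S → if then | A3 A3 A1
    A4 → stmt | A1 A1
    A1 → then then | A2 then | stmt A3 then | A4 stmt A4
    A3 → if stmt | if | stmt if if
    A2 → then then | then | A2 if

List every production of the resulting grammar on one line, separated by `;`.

S → if then | A3 A3 A1; A4 → stmt | A1 A1; A1 → then then | A2 then | stmt A3 then | A4 stmt A4; A3 → if stmt | if | stmt if if; A2 → then then A2' | then A2'; A2' → if A2' | eps

Directly left-recursive nonterminal: A2.
For A2: α = {if}, β = {then then, then}. Rewrite as A2 → β A2' and A2' → α A2' | ε.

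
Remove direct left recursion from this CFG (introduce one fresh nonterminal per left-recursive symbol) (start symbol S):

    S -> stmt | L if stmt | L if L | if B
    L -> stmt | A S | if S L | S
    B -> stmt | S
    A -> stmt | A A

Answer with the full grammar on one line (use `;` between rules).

Directly left-recursive nonterminal: A.
For A: α = {A}, β = {stmt}. Rewrite as A → β A' and A' → α A' | ε.

S -> stmt | L if stmt | L if L | if B; L -> stmt | A S | if S L | S; B -> stmt | S; A -> stmt A'; A' -> A A' | eps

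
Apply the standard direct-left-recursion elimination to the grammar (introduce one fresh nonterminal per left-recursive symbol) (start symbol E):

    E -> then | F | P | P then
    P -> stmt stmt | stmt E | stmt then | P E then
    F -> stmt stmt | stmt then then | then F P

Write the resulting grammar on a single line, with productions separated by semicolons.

E -> then | F | P | P then; P -> stmt stmt P' | stmt E P' | stmt then P'; F -> stmt stmt | stmt then then | then F P; P' -> E then P' | ε

Left recursion appears on P.
For P: α = {E then}, β = {stmt stmt, stmt E, stmt then}. Rewrite as P → β P' and P' → α P' | ε.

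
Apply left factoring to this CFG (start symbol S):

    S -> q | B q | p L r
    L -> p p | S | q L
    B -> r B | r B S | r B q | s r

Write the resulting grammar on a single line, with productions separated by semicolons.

B has alternatives sharing prefix 'r B': factor to B → r B B' with B' → ε | S | q.

S -> q | B q | p L r; L -> p p | S | q L; B -> s r | r B B'; B' -> eps | S | q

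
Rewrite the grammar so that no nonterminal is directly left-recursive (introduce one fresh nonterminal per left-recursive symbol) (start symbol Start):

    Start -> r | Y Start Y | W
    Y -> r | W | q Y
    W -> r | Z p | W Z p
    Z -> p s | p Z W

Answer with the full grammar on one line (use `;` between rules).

Start -> r | Y Start Y | W; Y -> r | W | q Y; W -> r W1 | Z p W1; Z -> p s | p Z W; W1 -> Z p W1 | ε

Left recursion appears on W.
For W: α = {Z p}, β = {r, Z p}. Rewrite as W → β W1 and W1 → α W1 | ε.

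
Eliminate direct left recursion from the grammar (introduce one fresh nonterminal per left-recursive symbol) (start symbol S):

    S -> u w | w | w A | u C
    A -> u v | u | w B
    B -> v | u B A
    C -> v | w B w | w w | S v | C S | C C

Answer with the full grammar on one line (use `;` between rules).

C is directly left-recursive.
For C: α = {S, C}, β = {v, w B w, w w, S v}. Rewrite as C → β C' and C' → α C' | ε.

S -> u w | w | w A | u C; A -> u v | u | w B; B -> v | u B A; C -> v C' | w B w C' | w w C' | S v C'; C' -> S C' | C C' | ε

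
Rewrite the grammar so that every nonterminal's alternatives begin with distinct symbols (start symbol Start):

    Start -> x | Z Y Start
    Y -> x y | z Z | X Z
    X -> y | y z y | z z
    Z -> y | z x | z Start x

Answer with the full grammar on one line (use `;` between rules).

Start -> x | Z Y Start; Y -> x y | z Z | X Z; X -> z z | y X1; Z -> y | z Z1; X1 -> ε | z y; Z1 -> x | Start x

X has alternatives sharing prefix 'y': factor to X → y X1 with X1 → ε | z y.
Z has alternatives sharing prefix 'z': factor to Z → z Z1 with Z1 → x | Start x.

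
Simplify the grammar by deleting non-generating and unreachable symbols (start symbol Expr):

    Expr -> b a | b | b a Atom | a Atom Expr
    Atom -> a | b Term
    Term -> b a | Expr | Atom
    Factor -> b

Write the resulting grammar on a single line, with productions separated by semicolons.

Expr -> b a | b | b a Atom | a Atom Expr; Atom -> a | b Term; Term -> b a | Expr | Atom

Generating nonterminals: {Atom, Expr, Factor, Term}.
Reachable from Expr after that: {Atom, Expr, Term}.
Removed useless symbols: {Factor} and every production mentioning them.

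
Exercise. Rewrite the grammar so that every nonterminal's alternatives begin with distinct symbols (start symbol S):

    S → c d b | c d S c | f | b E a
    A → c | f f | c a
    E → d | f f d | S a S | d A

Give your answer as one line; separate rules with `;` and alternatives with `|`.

S → f | b E a | c d S'; A → f f | c A'; E → f f d | S a S | d E'; S' → b | S c; A' → ε | a; E' → ε | A

S has alternatives sharing prefix 'c d': factor to S → c d S' with S' → b | S c.
A has alternatives sharing prefix 'c': factor to A → c A' with A' → ε | a.
E has alternatives sharing prefix 'd': factor to E → d E' with E' → ε | A.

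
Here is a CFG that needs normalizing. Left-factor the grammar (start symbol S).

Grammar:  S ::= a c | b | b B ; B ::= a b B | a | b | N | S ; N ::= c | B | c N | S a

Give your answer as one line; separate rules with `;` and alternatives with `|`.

S has alternatives sharing prefix 'b': factor to S → b S' with S' → ε | B.
B has alternatives sharing prefix 'a': factor to B → a B' with B' → b B | ε.
N has alternatives sharing prefix 'c': factor to N → c N' with N' → ε | N.

S ::= a c | b S'; B ::= b | N | S | a B'; N ::= B | S a | c N'; S' ::= epsilon | B; B' ::= b B | epsilon; N' ::= epsilon | N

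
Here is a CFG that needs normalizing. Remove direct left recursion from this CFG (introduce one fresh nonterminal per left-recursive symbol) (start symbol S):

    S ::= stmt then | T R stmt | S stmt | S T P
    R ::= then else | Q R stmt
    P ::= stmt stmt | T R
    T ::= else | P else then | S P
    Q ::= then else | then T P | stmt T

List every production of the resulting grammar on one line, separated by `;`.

Left recursion appears on S.
For S: α = {stmt, T P}, β = {stmt then, T R stmt}. Rewrite as S → β S' and S' → α S' | ε.

S ::= stmt then S' | T R stmt S'; R ::= then else | Q R stmt; P ::= stmt stmt | T R; T ::= else | P else then | S P; Q ::= then else | then T P | stmt T; S' ::= stmt S' | T P S' | ε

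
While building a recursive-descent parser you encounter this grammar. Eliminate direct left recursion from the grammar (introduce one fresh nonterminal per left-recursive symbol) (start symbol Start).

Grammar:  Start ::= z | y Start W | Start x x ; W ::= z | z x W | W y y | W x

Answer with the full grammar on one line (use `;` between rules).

Start ::= z Start1 | y Start W Start1; W ::= z W1 | z x W W1; Start1 ::= x x Start1 | ε; W1 ::= y y W1 | x W1 | ε

Directly left-recursive nonterminals: Start, W.
For Start: α = {x x}, β = {z, y Start W}. Rewrite as Start → β Start1 and Start1 → α Start1 | ε.
For W: α = {y y, x}, β = {z, z x W}. Rewrite as W → β W1 and W1 → α W1 | ε.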